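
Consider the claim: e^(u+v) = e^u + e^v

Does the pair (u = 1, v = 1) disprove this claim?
Substituting u = 1, v = 1:
LHS = e^(1+1) = e^2 ≈ 7.389
RHS = e^1 + e^1 = 2·e ≈ 5.437

Since LHS ≠ RHS, this pair disproves the claim.

Answer: Yes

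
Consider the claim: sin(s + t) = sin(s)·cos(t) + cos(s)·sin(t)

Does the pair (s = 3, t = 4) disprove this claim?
No

Substituting s = 3, t = 4:
LHS = sin(3 + 4) = sin(7) ≈ 0.657
RHS = sin(3)·cos(4) + cos(3)·sin(4) = sin(3)·cos(4) + sin(4)·cos(3) ≈ 0.657

The sides agree, so this pair does not disprove the claim.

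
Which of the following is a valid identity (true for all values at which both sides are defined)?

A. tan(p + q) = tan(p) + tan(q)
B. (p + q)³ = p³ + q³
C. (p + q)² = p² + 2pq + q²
A: fails at (2, 7) — LHS = tan(9) ≈ -0.4523, RHS = tan(2) + tan(7) ≈ -1.314.
B: fails at (1, 2) — LHS = 27, RHS = 9.
C: holds — e.g. at (1, 1), both sides equal 4.

Answer: C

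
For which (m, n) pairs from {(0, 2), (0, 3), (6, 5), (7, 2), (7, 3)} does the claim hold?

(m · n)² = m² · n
Testing each pair:
(0, 2): LHS = 0, RHS = 0 → holds
(0, 3): LHS = 0, RHS = 0 → holds
(6, 5): LHS = 900, RHS = 180 → fails
(7, 2): LHS = 196, RHS = 98 → fails
(7, 3): LHS = 441, RHS = 147 → fails

2 of 5 pairs satisfy the claim.

Answer: (0, 2), (0, 3)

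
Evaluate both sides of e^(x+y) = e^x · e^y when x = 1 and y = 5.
LHS = e^(1+5) = e^6 ≈ 403.4
RHS = e^1 · e^5 = e^6 ≈ 403.4

LHS = RHS: the two sides agree.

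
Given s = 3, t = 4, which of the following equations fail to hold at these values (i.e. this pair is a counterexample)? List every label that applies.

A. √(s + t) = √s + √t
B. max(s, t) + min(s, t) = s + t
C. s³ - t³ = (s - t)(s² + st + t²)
A

Evaluating each claim at the given values:
A. LHS = √(7) ≈ 2.646, RHS = √(3) + 2 ≈ 3.732 → fails here (LHS ≠ RHS)
B. LHS = 7, RHS = 7 → holds here (LHS = RHS)
C. LHS = -37, RHS = -37 → holds here (LHS = RHS)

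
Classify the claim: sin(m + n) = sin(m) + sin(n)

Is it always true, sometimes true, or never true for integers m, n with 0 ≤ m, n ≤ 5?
Sometimes true

It holds at (m, n) = (0, 2) (both sides equal sin(2) ≈ 0.9093), but fails at (m, n) = (1, 2) (LHS = sin(3) ≈ 0.1411, RHS = sin(1) + sin(2) ≈ 1.751).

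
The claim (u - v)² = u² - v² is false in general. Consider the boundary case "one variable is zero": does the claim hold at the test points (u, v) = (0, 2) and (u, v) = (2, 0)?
At (0, 2): LHS = 4 ≠ RHS = -4
At (2, 0): LHS = 4, RHS = 4 → equal

Answer: Only at (2, 0)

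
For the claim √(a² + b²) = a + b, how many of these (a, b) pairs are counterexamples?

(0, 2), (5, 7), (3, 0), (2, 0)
1

Testing each pair:
(0, 2): LHS = 2, RHS = 2 → satisfies claim
(5, 7): LHS = √(74) ≈ 8.602, RHS = 12 → counterexample
(3, 0): LHS = 3, RHS = 3 → satisfies claim
(2, 0): LHS = 2, RHS = 2 → satisfies claim

That makes 1 counterexample.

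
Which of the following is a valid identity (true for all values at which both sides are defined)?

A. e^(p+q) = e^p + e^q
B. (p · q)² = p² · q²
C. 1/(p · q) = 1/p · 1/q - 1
B

A: fails at (3, 3) — LHS = e^6 ≈ 403.4, RHS = 2·e^3 ≈ 40.17.
B: holds — e.g. at (2, 7), both sides equal 196.
C: fails at (3, 7) — LHS = 1/21, RHS = -20/21.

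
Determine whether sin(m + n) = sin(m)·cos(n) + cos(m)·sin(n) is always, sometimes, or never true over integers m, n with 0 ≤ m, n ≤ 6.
The identity holds for every pair in the range. For instance at (m, n) = (2, 3): both sides equal sin(5) ≈ -0.9589.

Answer: Always true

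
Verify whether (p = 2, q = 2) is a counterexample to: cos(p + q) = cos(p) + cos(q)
Yes

Substituting p = 2, q = 2:
LHS = cos(2 + 2) = cos(4) ≈ -0.6536
RHS = cos(2) + cos(2) = 2·cos(2) ≈ -0.8323

Since LHS ≠ RHS, this pair disproves the claim.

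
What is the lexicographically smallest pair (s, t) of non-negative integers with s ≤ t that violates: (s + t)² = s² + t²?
(s, t) = (1, 1)

Substituting (1, 1) into the claim:
LHS = (1 + 1)² = 4
RHS = 1² + 1² = 2

Since LHS ≠ RHS, this pair disproves the claim, and no lexicographically smaller pair (s ≤ t, non-negative integers) does.

For instance (2, 5) is also a counterexample (LHS = 49, RHS = 29), but it's lexicographically larger.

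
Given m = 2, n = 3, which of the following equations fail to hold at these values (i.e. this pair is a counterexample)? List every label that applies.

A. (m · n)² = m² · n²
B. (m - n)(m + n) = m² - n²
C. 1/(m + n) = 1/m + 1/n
Evaluating each claim at the given values:
A. LHS = 36, RHS = 36 → holds here (LHS = RHS)
B. LHS = -5, RHS = -5 → holds here (LHS = RHS)
C. LHS = 1/5, RHS = 5/6 → fails here (LHS ≠ RHS)

Answer: C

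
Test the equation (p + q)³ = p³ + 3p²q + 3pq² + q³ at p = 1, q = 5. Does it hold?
Holds

Substituting p = 1, q = 5:

LHS = (1 + 5)³ = 216
RHS = 1³ + 3·1²·5 + 3·1·5² + 5³ = 216

LHS = RHS, so the equation holds at this point.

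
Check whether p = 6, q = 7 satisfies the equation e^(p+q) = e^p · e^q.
Holds

Substituting p = 6, q = 7:

LHS = e^(6+7) = e^13 ≈ 442413.4
RHS = e^6 · e^7 = e^13 ≈ 442413.4

LHS = RHS, so the equation holds at this point.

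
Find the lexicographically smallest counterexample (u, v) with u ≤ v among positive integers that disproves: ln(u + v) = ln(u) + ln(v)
Substituting (1, 1) into the claim:
LHS = ln(1 + 1) = ln(2) ≈ 0.6931
RHS = ln(1) + ln(1) = 0

Since LHS ≠ RHS, this pair disproves the claim, and no lexicographically smaller pair (u ≤ v, positive integers) does.

For instance (1, 7) is also a counterexample (LHS = ln(8) ≈ 2.079, RHS = ln(7) ≈ 1.946), but it's lexicographically larger.

Answer: (u, v) = (1, 1)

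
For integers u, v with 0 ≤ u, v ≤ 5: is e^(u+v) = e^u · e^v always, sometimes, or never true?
The identity holds for every pair in the range. For instance at (u, v) = (4, 2): both sides equal e^6 ≈ 403.4.

Answer: Always true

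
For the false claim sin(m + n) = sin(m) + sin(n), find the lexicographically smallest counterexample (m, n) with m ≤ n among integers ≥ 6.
Substituting (6, 6) into the claim:
LHS = sin(6 + 6) = sin(12) ≈ -0.5366
RHS = sin(6) + sin(6) = 2·sin(6) ≈ -0.5588

Since LHS ≠ RHS, this pair disproves the claim, and no lexicographically smaller pair (m ≤ n, integers ≥ 6) does.

For instance (9, 9) is also a counterexample (LHS = sin(18) ≈ -0.751, RHS = 2·sin(9) ≈ 0.8242), but it's lexicographically larger.

Answer: (m, n) = (6, 6)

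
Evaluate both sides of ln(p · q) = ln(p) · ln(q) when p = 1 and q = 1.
LHS = ln(1 · 1) = 0
RHS = ln(1) · ln(1) = 0

LHS = RHS: the two sides agree.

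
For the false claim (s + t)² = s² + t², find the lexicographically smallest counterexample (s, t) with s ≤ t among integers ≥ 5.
Substituting (5, 5) into the claim:
LHS = (5 + 5)² = 100
RHS = 5² + 5² = 50

Since LHS ≠ RHS, this pair disproves the claim, and no lexicographically smaller pair (s ≤ t, integers ≥ 5) does.

For instance (10, 12) is also a counterexample (LHS = 484, RHS = 244), but it's lexicographically larger.

Answer: (s, t) = (5, 5)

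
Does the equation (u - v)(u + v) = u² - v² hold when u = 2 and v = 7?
Holds

Substituting u = 2, v = 7:

LHS = (2 - 7)(2 + 7) = -45
RHS = 2² - 7² = -45

LHS = RHS, so the equation holds at this point.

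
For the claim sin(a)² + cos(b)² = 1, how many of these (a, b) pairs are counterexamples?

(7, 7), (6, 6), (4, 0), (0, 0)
Testing each pair:
(7, 7): LHS = sin(7)² + cos(7)² = 1, RHS = 1 → satisfies claim
(6, 6): LHS = sin(6)² + cos(6)² = 1, RHS = 1 → satisfies claim
(4, 0): LHS = sin(4)² + 1 ≈ 1.573, RHS = 1 → counterexample
(0, 0): LHS = 1, RHS = 1 → satisfies claim

That makes 1 counterexample.

Answer: 1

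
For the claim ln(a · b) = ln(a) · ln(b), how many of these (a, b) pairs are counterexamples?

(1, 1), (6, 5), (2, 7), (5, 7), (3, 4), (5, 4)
Testing each pair:
(1, 1): LHS = 0, RHS = 0 → satisfies claim
(6, 5): LHS = ln(30) ≈ 3.401, RHS = ln(5)·ln(6) ≈ 2.884 → counterexample
(2, 7): LHS = ln(14) ≈ 2.639, RHS = ln(2)·ln(7) ≈ 1.349 → counterexample
(5, 7): LHS = ln(35) ≈ 3.555, RHS = ln(5)·ln(7) ≈ 3.132 → counterexample
(3, 4): LHS = ln(12) ≈ 2.485, RHS = ln(3)·ln(4) ≈ 1.523 → counterexample
(5, 4): LHS = ln(20) ≈ 2.996, RHS = ln(4)·ln(5) ≈ 2.231 → counterexample

That makes 5 counterexamples.

Answer: 5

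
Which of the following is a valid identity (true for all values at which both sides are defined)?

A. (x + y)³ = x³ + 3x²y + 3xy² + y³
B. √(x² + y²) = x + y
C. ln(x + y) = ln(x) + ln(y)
A

A: holds — e.g. at (6, 7), both sides equal 2197.
B: fails at (4, 4) — LHS = 4·√(2) ≈ 5.657, RHS = 8.
C: fails at (3, 4) — LHS = ln(7) ≈ 1.946, RHS = ln(3) + ln(4) ≈ 2.485.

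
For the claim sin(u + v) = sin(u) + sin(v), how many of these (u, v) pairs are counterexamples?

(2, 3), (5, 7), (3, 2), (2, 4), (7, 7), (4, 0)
Testing each pair:
(2, 3): LHS = sin(5) ≈ -0.9589, RHS = sin(3) + sin(2) ≈ 1.05 → counterexample
(5, 7): LHS = sin(12) ≈ -0.5366, RHS = sin(5) + sin(7) ≈ -0.3019 → counterexample
(3, 2): LHS = sin(5) ≈ -0.9589, RHS = sin(3) + sin(2) ≈ 1.05 → counterexample
(2, 4): LHS = sin(6) ≈ -0.2794, RHS = sin(4) + sin(2) ≈ 0.1525 → counterexample
(7, 7): LHS = sin(14) ≈ 0.9906, RHS = 2·sin(7) ≈ 1.314 → counterexample
(4, 0): LHS = sin(4) ≈ -0.7568, RHS = sin(4) ≈ -0.7568 → satisfies claim

That makes 5 counterexamples.

Answer: 5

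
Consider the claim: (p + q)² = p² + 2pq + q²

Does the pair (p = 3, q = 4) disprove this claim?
No

Substituting p = 3, q = 4:
LHS = (3 + 4)² = 49
RHS = 3² + 2·3·4 + 4² = 49

The sides agree, so this pair does not disprove the claim.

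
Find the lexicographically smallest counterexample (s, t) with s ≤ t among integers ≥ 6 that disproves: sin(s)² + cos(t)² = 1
(s, t) = (6, 7)

Substituting (6, 7) into the claim:
LHS = sin(6)² + cos(7)² ≈ 0.6464
RHS = 1

Since LHS ≠ RHS, this pair disproves the claim, and no lexicographically smaller pair (s ≤ t, integers ≥ 6) does.

For instance (9, 11) is also a counterexample (LHS = cos(11)² + sin(9)² ≈ 0.1699, RHS = 1), but it's lexicographically larger.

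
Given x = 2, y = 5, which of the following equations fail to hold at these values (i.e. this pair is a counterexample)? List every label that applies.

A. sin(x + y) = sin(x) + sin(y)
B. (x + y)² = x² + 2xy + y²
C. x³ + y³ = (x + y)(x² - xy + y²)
Evaluating each claim at the given values:
A. LHS = sin(7) ≈ 0.657, RHS = sin(5) + sin(2) ≈ -0.04963 → fails here (LHS ≠ RHS)
B. LHS = 49, RHS = 49 → holds here (LHS = RHS)
C. LHS = 133, RHS = 133 → holds here (LHS = RHS)

Answer: A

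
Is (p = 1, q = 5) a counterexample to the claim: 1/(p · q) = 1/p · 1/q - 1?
Yes

Substituting p = 1, q = 5:
LHS = 1/(1 · 5) = 1/5
RHS = 1/1 · 1/5 - 1 = -4/5

Since LHS ≠ RHS, this pair disproves the claim.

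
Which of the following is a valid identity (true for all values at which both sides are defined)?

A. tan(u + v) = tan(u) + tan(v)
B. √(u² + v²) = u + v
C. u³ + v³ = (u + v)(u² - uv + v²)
C

A: fails at (2, 7) — LHS = tan(9) ≈ -0.4523, RHS = tan(2) + tan(7) ≈ -1.314.
B: fails at (3, 3) — LHS = 3·√(2) ≈ 4.243, RHS = 6.
C: holds — e.g. at (1, 2), both sides equal 9.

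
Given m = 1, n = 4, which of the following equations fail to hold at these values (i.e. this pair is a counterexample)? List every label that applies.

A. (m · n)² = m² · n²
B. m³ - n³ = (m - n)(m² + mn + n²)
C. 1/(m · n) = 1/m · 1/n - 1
Evaluating each claim at the given values:
A. LHS = 16, RHS = 16 → holds here (LHS = RHS)
B. LHS = -63, RHS = -63 → holds here (LHS = RHS)
C. LHS = 1/4, RHS = -3/4 → fails here (LHS ≠ RHS)

Answer: C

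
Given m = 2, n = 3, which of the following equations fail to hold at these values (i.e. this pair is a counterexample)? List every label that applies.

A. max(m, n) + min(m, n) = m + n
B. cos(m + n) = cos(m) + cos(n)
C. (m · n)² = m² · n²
Evaluating each claim at the given values:
A. LHS = 5, RHS = 5 → holds here (LHS = RHS)
B. LHS = cos(5) ≈ 0.2837, RHS = cos(3) + cos(2) ≈ -1.406 → fails here (LHS ≠ RHS)
C. LHS = 36, RHS = 36 → holds here (LHS = RHS)

Answer: B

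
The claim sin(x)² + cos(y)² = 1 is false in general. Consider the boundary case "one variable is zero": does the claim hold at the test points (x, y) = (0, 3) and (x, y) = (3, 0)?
At (0, 3): LHS = cos(3)² ≈ 0.9801 ≠ RHS = 1
At (3, 0): LHS = sin(3)² + 1 ≈ 1.02 ≠ RHS = 1

Answer: No, fails at both test points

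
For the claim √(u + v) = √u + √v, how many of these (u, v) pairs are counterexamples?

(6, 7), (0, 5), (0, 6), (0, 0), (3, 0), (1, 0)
1

Testing each pair:
(6, 7): LHS = √(13) ≈ 3.606, RHS = √(6) + √(7) ≈ 5.095 → counterexample
(0, 5): LHS = √(5) ≈ 2.236, RHS = √(5) ≈ 2.236 → satisfies claim
(0, 6): LHS = √(6) ≈ 2.449, RHS = √(6) ≈ 2.449 → satisfies claim
(0, 0): LHS = 0, RHS = 0 → satisfies claim
(3, 0): LHS = √(3) ≈ 1.732, RHS = √(3) ≈ 1.732 → satisfies claim
(1, 0): LHS = 1, RHS = 1 → satisfies claim

That makes 1 counterexample.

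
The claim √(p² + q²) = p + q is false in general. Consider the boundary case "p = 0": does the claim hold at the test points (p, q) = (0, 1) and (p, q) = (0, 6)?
At (0, 1): LHS = 1, RHS = 1 → equal
At (0, 6): LHS = 6, RHS = 6 → equal

So the claim does hold at both of these boundary points, even though it is not an identity.

Answer: Yes, holds at both test points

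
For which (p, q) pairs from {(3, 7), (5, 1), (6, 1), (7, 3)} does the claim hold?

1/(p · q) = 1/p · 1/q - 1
Testing each pair:
(3, 7): LHS = 1/21, RHS = -20/21 → fails
(5, 1): LHS = 1/5, RHS = -4/5 → fails
(6, 1): LHS = 1/6, RHS = -5/6 → fails
(7, 3): LHS = 1/21, RHS = -20/21 → fails

No pair satisfies the claim.

Answer: None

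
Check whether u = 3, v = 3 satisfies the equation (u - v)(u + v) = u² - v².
Substituting u = 3, v = 3:

LHS = (3 - 3)(3 + 3) = 0
RHS = 3² - 3² = 0

LHS = RHS, so the equation holds at this point.

Answer: Holds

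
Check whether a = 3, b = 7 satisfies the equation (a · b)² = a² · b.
Substituting a = 3, b = 7:

LHS = (3 · 7)² = 441
RHS = 3² · 7 = 63

LHS ≠ RHS, so the equation does not hold at this point.

Answer: Fails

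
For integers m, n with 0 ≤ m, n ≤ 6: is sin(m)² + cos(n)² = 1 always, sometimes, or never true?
It holds at (m, n) = (2, 2) (both sides equal 1), but fails at (m, n) = (1, 6) (LHS = sin(1)² + cos(6)² ≈ 1.63, RHS = 1).

Answer: Sometimes true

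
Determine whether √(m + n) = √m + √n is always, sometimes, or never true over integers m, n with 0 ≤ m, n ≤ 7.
It holds at (m, n) = (0, 3) (both sides equal √(3) ≈ 1.732), but fails at (m, n) = (7, 1) (LHS = 2·√(2) ≈ 2.828, RHS = 1 + √(7) ≈ 3.646).

Answer: Sometimes true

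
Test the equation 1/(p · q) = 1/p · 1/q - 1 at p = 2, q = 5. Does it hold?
Fails

Substituting p = 2, q = 5:

LHS = 1/(2 · 5) = 1/10
RHS = 1/2 · 1/5 - 1 = -9/10

LHS ≠ RHS, so the equation does not hold at this point.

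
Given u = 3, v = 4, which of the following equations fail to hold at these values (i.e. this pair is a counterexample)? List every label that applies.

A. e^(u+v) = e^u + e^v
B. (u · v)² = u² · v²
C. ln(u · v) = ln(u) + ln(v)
A

Evaluating each claim at the given values:
A. LHS = e^7 ≈ 1097, RHS = e^3 + e^4 ≈ 74.68 → fails here (LHS ≠ RHS)
B. LHS = 144, RHS = 144 → holds here (LHS = RHS)
C. LHS = ln(12) ≈ 2.485, RHS = ln(3) + ln(4) ≈ 2.485 → holds here (LHS = RHS)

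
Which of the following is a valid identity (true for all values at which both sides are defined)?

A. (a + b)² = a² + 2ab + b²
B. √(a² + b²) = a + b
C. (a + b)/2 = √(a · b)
A

A: holds — e.g. at (2, 5), both sides equal 49.
B: fails at (4, 4) — LHS = 4·√(2) ≈ 5.657, RHS = 8.
C: fails at (3, 4) — LHS = 7/2, RHS = 2·√(3) ≈ 3.464.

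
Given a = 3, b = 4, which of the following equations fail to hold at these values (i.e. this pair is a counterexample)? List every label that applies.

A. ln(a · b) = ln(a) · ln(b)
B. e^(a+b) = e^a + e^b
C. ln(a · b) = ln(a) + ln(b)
Evaluating each claim at the given values:
A. LHS = ln(12) ≈ 2.485, RHS = ln(3)·ln(4) ≈ 1.523 → fails here (LHS ≠ RHS)
B. LHS = e^7 ≈ 1097, RHS = e^3 + e^4 ≈ 74.68 → fails here (LHS ≠ RHS)
C. LHS = ln(12) ≈ 2.485, RHS = ln(3) + ln(4) ≈ 2.485 → holds here (LHS = RHS)

Answer: A, B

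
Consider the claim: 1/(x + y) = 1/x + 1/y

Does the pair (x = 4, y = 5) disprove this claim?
Yes

Substituting x = 4, y = 5:
LHS = 1/(4 + 5) = 1/9
RHS = 1/4 + 1/5 = 9/20

Since LHS ≠ RHS, this pair disproves the claim.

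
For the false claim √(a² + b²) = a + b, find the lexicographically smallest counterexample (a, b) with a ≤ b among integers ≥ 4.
(a, b) = (4, 4)

Substituting (4, 4) into the claim:
LHS = √(4² + 4²) = 4·√(2) ≈ 5.657
RHS = 4 + 4 = 8

Since LHS ≠ RHS, this pair disproves the claim, and no lexicographically smaller pair (a ≤ b, integers ≥ 4) does.

For instance (5, 5) is also a counterexample (LHS = 5·√(2) ≈ 7.071, RHS = 10), but it's lexicographically larger.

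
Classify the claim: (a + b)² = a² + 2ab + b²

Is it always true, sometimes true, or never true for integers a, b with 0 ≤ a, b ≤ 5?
Always true

The identity holds for every pair in the range. For instance at (a, b) = (3, 2): both sides equal 25.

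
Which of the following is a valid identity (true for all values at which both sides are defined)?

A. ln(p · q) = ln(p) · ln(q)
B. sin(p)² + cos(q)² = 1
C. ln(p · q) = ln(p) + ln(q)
C

A: fails at (5, 8) — LHS = ln(40) ≈ 3.689, RHS = ln(5)·ln(8) ≈ 3.347.
B: fails at (2, 4) — LHS = cos(4)² + sin(2)² ≈ 1.254, RHS = 1.
C: holds — e.g. at (3, 3), both sides equal ln(9) ≈ 2.197.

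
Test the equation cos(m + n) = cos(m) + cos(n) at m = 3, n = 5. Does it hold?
Fails

Substituting m = 3, n = 5:

LHS = cos(3 + 5) = cos(8) ≈ -0.1455
RHS = cos(3) + cos(5) ≈ -0.7063

LHS ≠ RHS, so the equation does not hold at this point.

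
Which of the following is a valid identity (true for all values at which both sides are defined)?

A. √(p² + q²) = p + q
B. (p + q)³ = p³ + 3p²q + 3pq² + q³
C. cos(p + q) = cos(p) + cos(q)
B

A: fails at (3, 4) — LHS = 5, RHS = 7.
B: holds — e.g. at (4, 6), both sides equal 1000.
C: fails at (5, 5) — LHS = cos(10) ≈ -0.8391, RHS = 2·cos(5) ≈ 0.5673.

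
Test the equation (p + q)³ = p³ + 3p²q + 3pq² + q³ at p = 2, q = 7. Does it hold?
Holds

Substituting p = 2, q = 7:

LHS = (2 + 7)³ = 729
RHS = 2³ + 3·2²·7 + 3·2·7² + 7³ = 729

LHS = RHS, so the equation holds at this point.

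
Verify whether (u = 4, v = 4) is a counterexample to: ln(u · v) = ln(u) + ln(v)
Substituting u = 4, v = 4:
LHS = ln(4 · 4) = ln(16) ≈ 2.773
RHS = ln(4) + ln(4) = 2·ln(4) ≈ 2.773

The sides agree, so this pair does not disprove the claim.

Answer: No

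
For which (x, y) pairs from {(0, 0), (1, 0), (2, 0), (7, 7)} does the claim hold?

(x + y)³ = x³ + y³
Testing each pair:
(0, 0): LHS = 0, RHS = 0 → holds
(1, 0): LHS = 1, RHS = 1 → holds
(2, 0): LHS = 8, RHS = 8 → holds
(7, 7): LHS = 2744, RHS = 686 → fails

3 of 4 pairs satisfy the claim.

Answer: (0, 0), (1, 0), (2, 0)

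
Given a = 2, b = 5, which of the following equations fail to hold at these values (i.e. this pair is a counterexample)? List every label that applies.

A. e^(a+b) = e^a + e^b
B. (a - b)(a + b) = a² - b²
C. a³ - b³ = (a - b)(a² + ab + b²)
Evaluating each claim at the given values:
A. LHS = e^7 ≈ 1097, RHS = e^2 + e^5 ≈ 155.8 → fails here (LHS ≠ RHS)
B. LHS = -21, RHS = -21 → holds here (LHS = RHS)
C. LHS = -117, RHS = -117 → holds here (LHS = RHS)

Answer: A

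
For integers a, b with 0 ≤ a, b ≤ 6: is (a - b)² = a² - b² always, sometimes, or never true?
Sometimes true

It holds at (a, b) = (3, 0) (both sides equal 9), but fails at (a, b) = (2, 1) (LHS = 1, RHS = 3).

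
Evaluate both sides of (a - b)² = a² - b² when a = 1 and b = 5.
LHS = (1 - 5)² = 16
RHS = 1² - 5² = -24

LHS ≠ RHS, so the equation does not hold here.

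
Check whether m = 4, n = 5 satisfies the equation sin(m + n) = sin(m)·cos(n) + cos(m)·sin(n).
Holds

Substituting m = 4, n = 5:

LHS = sin(4 + 5) = sin(9) ≈ 0.4121
RHS = sin(4)·cos(5) + cos(4)·sin(5) = sin(4)·cos(5) + sin(5)·cos(4) ≈ 0.4121

LHS = RHS, so the equation holds at this point.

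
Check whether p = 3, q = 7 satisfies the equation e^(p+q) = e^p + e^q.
Fails

Substituting p = 3, q = 7:

LHS = e^(3+7) = e^10 ≈ 22026.5
RHS = e^3 + e^7 ≈ 1117

LHS ≠ RHS, so the equation does not hold at this point.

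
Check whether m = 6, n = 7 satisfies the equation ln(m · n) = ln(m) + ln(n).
Holds

Substituting m = 6, n = 7:

LHS = ln(6 · 7) = ln(42) ≈ 3.738
RHS = ln(6) + ln(7) ≈ 3.738

LHS = RHS, so the equation holds at this point.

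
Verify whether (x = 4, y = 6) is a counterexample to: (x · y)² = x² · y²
Substituting x = 4, y = 6:
LHS = (4 · 6)² = 576
RHS = 4² · 6² = 576

The sides agree, so this pair does not disprove the claim.

Answer: No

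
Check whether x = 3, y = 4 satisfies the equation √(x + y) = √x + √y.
Substituting x = 3, y = 4:

LHS = √(3 + 4) = √(7) ≈ 2.646
RHS = √3 + √4 = √(3) + 2 ≈ 3.732

LHS ≠ RHS, so the equation does not hold at this point.

Answer: Fails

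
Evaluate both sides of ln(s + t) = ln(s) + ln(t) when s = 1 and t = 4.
LHS = ln(1 + 4) = ln(5) ≈ 1.609
RHS = ln(1) + ln(4) = ln(4) ≈ 1.386

LHS ≠ RHS (they differ by about 0.2231), so the equation does not hold here.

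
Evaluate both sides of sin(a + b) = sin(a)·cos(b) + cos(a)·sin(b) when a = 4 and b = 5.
LHS = sin(4 + 5) = sin(9) ≈ 0.4121
RHS = sin(4)·cos(5) + cos(4)·sin(5) = sin(4)·cos(5) + sin(5)·cos(4) ≈ 0.4121

LHS = RHS: the two sides agree.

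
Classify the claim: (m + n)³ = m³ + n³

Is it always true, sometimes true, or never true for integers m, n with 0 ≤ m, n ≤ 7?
Sometimes true

It holds at (m, n) = (7, 0) (both sides equal 343), but fails at (m, n) = (6, 7) (LHS = 2197, RHS = 559).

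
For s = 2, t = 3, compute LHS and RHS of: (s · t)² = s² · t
LHS = (2 · 3)² = 36
RHS = 2² · 3 = 12

LHS ≠ RHS, so the equation does not hold here.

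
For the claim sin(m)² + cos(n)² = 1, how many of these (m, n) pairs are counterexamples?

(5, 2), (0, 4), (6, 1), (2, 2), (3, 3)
Testing each pair:
(5, 2): LHS = cos(2)² + sin(5)² ≈ 1.093, RHS = 1 → counterexample
(0, 4): LHS = cos(4)² ≈ 0.4272, RHS = 1 → counterexample
(6, 1): LHS = sin(6)² + cos(1)² ≈ 0.37, RHS = 1 → counterexample
(2, 2): LHS = cos(2)² + sin(2)² = 1, RHS = 1 → satisfies claim
(3, 3): LHS = sin(3)² + cos(3)² = 1, RHS = 1 → satisfies claim

That makes 3 counterexamples.

Answer: 3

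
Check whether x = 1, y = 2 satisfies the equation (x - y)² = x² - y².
Fails

Substituting x = 1, y = 2:

LHS = (1 - 2)² = 1
RHS = 1² - 2² = -3

LHS ≠ RHS, so the equation does not hold at this point.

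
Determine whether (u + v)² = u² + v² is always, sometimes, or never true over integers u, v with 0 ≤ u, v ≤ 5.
Sometimes true

It holds at (u, v) = (0, 4) (both sides equal 16), but fails at (u, v) = (4, 1) (LHS = 25, RHS = 17).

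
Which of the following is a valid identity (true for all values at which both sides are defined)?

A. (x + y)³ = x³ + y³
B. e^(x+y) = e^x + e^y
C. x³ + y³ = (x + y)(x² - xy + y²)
C

A: fails at (5, 5) — LHS = 1000, RHS = 250.
B: fails at (5, 5) — LHS = e^10 ≈ 22026.5, RHS = 2·e^5 ≈ 296.8.
C: holds — e.g. at (1, 1), both sides equal 2.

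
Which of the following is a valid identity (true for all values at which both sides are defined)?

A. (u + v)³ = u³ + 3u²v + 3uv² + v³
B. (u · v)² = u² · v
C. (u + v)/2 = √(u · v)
A

A: holds — e.g. at (0, 1), both sides equal 1.
B: fails at (2, 4) — LHS = 64, RHS = 16.
C: fails at (1, 4) — LHS = 5/2, RHS = 2.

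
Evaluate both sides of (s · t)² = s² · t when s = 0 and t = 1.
LHS = (0 · 1)² = 0
RHS = 0² · 1 = 0

LHS = RHS: the two sides agree.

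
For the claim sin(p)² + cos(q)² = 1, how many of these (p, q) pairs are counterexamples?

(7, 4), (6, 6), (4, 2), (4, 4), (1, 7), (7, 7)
3

Testing each pair:
(7, 4): LHS = cos(4)² + sin(7)² ≈ 0.8589, RHS = 1 → counterexample
(6, 6): LHS = sin(6)² + cos(6)² = 1, RHS = 1 → satisfies claim
(4, 2): LHS = cos(2)² + sin(4)² ≈ 0.7459, RHS = 1 → counterexample
(4, 4): LHS = cos(4)² + sin(4)² = 1, RHS = 1 → satisfies claim
(1, 7): LHS = cos(7)² + sin(1)² ≈ 1.276, RHS = 1 → counterexample
(7, 7): LHS = sin(7)² + cos(7)² = 1, RHS = 1 → satisfies claim

That makes 3 counterexamples.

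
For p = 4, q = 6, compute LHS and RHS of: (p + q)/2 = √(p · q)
LHS = (4 + 6)/2 = 5
RHS = √(4 · 6) = 2·√(6) ≈ 4.899

LHS ≠ RHS (they differ by about 0.101), so the equation does not hold here.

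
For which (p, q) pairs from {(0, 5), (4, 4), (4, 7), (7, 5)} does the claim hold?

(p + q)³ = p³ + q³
Testing each pair:
(0, 5): LHS = 125, RHS = 125 → holds
(4, 4): LHS = 512, RHS = 128 → fails
(4, 7): LHS = 1331, RHS = 407 → fails
(7, 5): LHS = 1728, RHS = 468 → fails

1 of 4 pairs satisfies the claim.

Answer: (0, 5)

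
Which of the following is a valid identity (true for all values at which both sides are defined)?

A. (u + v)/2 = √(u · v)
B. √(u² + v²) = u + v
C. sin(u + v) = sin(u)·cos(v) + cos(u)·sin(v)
C

A: fails at (6, 7) — LHS = 13/2, RHS = √(42) ≈ 6.481.
B: fails at (3, 4) — LHS = 5, RHS = 7.
C: holds — e.g. at (2, 4), both sides equal sin(6) ≈ -0.2794.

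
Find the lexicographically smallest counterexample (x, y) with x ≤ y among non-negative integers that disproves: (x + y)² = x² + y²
Substituting (1, 1) into the claim:
LHS = (1 + 1)² = 4
RHS = 1² + 1² = 2

Since LHS ≠ RHS, this pair disproves the claim, and no lexicographically smaller pair (x ≤ y, non-negative integers) does.

For instance (6, 7) is also a counterexample (LHS = 169, RHS = 85), but it's lexicographically larger.

Answer: (x, y) = (1, 1)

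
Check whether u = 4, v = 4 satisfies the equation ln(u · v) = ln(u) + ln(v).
Holds

Substituting u = 4, v = 4:

LHS = ln(4 · 4) = ln(16) ≈ 2.773
RHS = ln(4) + ln(4) = 2·ln(4) ≈ 2.773

LHS = RHS, so the equation holds at this point.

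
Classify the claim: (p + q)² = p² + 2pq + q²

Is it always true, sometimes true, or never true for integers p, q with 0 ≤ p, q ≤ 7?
Always true

The identity holds for every pair in the range. For instance at (p, q) = (3, 2): both sides equal 25.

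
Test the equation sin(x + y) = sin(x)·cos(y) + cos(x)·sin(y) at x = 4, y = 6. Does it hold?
Substituting x = 4, y = 6:

LHS = sin(4 + 6) = sin(10) ≈ -0.544
RHS = sin(4)·cos(6) + cos(4)·sin(6) = sin(4)·cos(6) + sin(6)·cos(4) ≈ -0.544

LHS = RHS, so the equation holds at this point.

Answer: Holds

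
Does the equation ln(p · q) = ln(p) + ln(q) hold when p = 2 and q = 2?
Holds

Substituting p = 2, q = 2:

LHS = ln(2 · 2) = ln(4) ≈ 1.386
RHS = ln(2) + ln(2) = 2·ln(2) ≈ 1.386

LHS = RHS, so the equation holds at this point.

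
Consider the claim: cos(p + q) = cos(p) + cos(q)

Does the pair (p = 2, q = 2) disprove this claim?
Substituting p = 2, q = 2:
LHS = cos(2 + 2) = cos(4) ≈ -0.6536
RHS = cos(2) + cos(2) = 2·cos(2) ≈ -0.8323

Since LHS ≠ RHS, this pair disproves the claim.

Answer: Yes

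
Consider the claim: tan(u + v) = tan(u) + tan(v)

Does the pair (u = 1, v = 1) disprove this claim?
Yes

Substituting u = 1, v = 1:
LHS = tan(1 + 1) = tan(2) ≈ -2.185
RHS = tan(1) + tan(1) = 2·tan(1) ≈ 3.115

Since LHS ≠ RHS, this pair disproves the claim.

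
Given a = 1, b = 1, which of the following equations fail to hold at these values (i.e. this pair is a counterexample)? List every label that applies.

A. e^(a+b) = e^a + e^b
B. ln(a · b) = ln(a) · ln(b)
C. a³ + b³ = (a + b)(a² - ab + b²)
Evaluating each claim at the given values:
A. LHS = e^2 ≈ 7.389, RHS = 2·e ≈ 5.437 → fails here (LHS ≠ RHS)
B. LHS = 0, RHS = 0 → holds here (LHS = RHS)
C. LHS = 2, RHS = 2 → holds here (LHS = RHS)

Answer: A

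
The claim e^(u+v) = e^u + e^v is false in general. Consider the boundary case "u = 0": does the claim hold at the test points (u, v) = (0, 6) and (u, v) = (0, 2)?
No, fails at both test points

At (0, 6): LHS = e^6 ≈ 403.4 ≠ RHS = 1 + e^6 ≈ 404.4
At (0, 2): LHS = e^2 ≈ 7.389 ≠ RHS = 1 + e^2 ≈ 8.389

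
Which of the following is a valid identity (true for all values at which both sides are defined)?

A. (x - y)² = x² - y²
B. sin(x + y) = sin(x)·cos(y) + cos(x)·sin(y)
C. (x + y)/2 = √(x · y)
A: fails at (1, 2) — LHS = 1, RHS = -3.
B: holds — e.g. at (1, 3), both sides equal sin(4) ≈ -0.7568.
C: fails at (6, 7) — LHS = 13/2, RHS = √(42) ≈ 6.481.

Answer: B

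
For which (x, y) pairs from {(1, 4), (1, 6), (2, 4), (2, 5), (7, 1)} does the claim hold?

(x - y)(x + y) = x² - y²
Testing each pair:
(1, 4): LHS = -15, RHS = -15 → holds
(1, 6): LHS = -35, RHS = -35 → holds
(2, 4): LHS = -12, RHS = -12 → holds
(2, 5): LHS = -21, RHS = -21 → holds
(7, 1): LHS = 48, RHS = 48 → holds

Every pair satisfies the claim.

Answer: All pairs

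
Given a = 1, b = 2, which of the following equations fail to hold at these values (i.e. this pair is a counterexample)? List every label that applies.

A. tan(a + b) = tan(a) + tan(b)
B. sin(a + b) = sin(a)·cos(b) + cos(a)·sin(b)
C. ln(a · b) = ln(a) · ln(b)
Evaluating each claim at the given values:
A. LHS = tan(3) ≈ -0.1425, RHS = tan(2) + tan(1) ≈ -0.6276 → fails here (LHS ≠ RHS)
B. LHS = sin(3) ≈ 0.1411, RHS = sin(1)·cos(2) + sin(2)·cos(1) ≈ 0.1411 → holds here (LHS = RHS)
C. LHS = ln(2) ≈ 0.6931, RHS = 0 → fails here (LHS ≠ RHS)

Answer: A, C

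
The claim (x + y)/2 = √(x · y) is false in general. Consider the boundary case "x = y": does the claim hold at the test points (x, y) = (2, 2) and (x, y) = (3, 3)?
Yes, holds at both test points

At (2, 2): LHS = 2, RHS = 2 → equal
At (3, 3): LHS = 3, RHS = 3 → equal

So the claim does hold at both of these boundary points, even though it is not an identity.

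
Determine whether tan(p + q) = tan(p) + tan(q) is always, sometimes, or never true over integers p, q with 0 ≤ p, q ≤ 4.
It holds at (p, q) = (2, 0) (both sides equal tan(2) ≈ -2.185), but fails at (p, q) = (3, 1) (LHS = tan(4) ≈ 1.158, RHS = tan(3) + tan(1) ≈ 1.415).

Answer: Sometimes true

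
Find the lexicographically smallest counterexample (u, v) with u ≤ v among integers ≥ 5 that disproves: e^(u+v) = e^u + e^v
Substituting (5, 5) into the claim:
LHS = e^(5+5) = e^10 ≈ 22026.5
RHS = e^5 + e^5 = 2·e^5 ≈ 296.8

Since LHS ≠ RHS, this pair disproves the claim, and no lexicographically smaller pair (u ≤ v, integers ≥ 5) does.

For instance (9, 11) is also a counterexample (LHS = e^20 ≈ 485165195.4, RHS = e^9 + e^11 ≈ 67977.2), but it's lexicographically larger.

Answer: (u, v) = (5, 5)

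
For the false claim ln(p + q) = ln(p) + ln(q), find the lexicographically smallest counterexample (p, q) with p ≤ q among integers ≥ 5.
(p, q) = (5, 5)

Substituting (5, 5) into the claim:
LHS = ln(5 + 5) = ln(10) ≈ 2.303
RHS = ln(5) + ln(5) = 2·ln(5) ≈ 3.219

Since LHS ≠ RHS, this pair disproves the claim, and no lexicographically smaller pair (p ≤ q, integers ≥ 5) does.

For instance (5, 8) is also a counterexample (LHS = ln(13) ≈ 2.565, RHS = ln(5) + ln(8) ≈ 3.689), but it's lexicographically larger.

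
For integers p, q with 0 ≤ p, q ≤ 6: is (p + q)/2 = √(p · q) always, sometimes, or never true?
Sometimes true

It holds at (p, q) = (1, 1) (both sides equal 1), but fails at (p, q) = (5, 4) (LHS = 9/2, RHS = 2·√(5) ≈ 4.472).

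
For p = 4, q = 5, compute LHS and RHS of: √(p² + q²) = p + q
LHS = √(4² + 5²) = √(41) ≈ 6.403
RHS = 4 + 5 = 9

LHS ≠ RHS (they differ by about 2.597), so the equation does not hold here.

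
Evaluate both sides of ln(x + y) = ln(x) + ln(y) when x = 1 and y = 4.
LHS = ln(1 + 4) = ln(5) ≈ 1.609
RHS = ln(1) + ln(4) = ln(4) ≈ 1.386

LHS ≠ RHS (they differ by about 0.2231), so the equation does not hold here.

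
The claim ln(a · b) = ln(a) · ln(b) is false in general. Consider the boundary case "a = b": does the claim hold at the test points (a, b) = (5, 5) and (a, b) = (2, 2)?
No, fails at both test points

At (5, 5): LHS = ln(25) ≈ 3.219 ≠ RHS = ln(5)² ≈ 2.59
At (2, 2): LHS = ln(4) ≈ 1.386 ≠ RHS = ln(2)² ≈ 0.4805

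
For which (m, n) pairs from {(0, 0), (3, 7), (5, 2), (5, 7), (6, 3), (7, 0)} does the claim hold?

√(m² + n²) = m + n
Testing each pair:
(0, 0): LHS = 0, RHS = 0 → holds
(3, 7): LHS = √(58) ≈ 7.616, RHS = 10 → fails
(5, 2): LHS = √(29) ≈ 5.385, RHS = 7 → fails
(5, 7): LHS = √(74) ≈ 8.602, RHS = 12 → fails
(6, 3): LHS = 3·√(5) ≈ 6.708, RHS = 9 → fails
(7, 0): LHS = 7, RHS = 7 → holds

2 of 6 pairs satisfy the claim.

Answer: (0, 0), (7, 0)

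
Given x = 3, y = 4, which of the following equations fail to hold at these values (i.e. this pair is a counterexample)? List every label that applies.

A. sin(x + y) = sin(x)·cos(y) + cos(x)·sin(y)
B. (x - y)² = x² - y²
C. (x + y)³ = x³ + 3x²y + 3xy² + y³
Evaluating each claim at the given values:
A. LHS = sin(7) ≈ 0.657, RHS = sin(3)·cos(4) + sin(4)·cos(3) ≈ 0.657 → holds here (LHS = RHS)
B. LHS = 1, RHS = -7 → fails here (LHS ≠ RHS)
C. LHS = 343, RHS = 343 → holds here (LHS = RHS)

Answer: B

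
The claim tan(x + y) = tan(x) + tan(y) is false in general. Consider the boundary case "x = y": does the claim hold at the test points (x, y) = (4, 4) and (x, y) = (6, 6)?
At (4, 4): LHS = tan(8) ≈ -6.8 ≠ RHS = 2·tan(4) ≈ 2.316
At (6, 6): LHS = tan(12) ≈ -0.6359 ≠ RHS = 2·tan(6) ≈ -0.582

Answer: No, fails at both test points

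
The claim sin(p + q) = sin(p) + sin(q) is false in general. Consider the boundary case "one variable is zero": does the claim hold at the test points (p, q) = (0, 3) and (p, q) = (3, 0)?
At (0, 3): LHS = sin(3) ≈ 0.1411, RHS = sin(3) ≈ 0.1411 → equal
At (3, 0): LHS = sin(3) ≈ 0.1411, RHS = sin(3) ≈ 0.1411 → equal

So the claim does hold at both of these boundary points, even though it is not an identity.

Answer: Yes, holds at both test points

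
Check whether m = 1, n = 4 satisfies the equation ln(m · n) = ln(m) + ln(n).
Holds

Substituting m = 1, n = 4:

LHS = ln(1 · 4) = ln(4) ≈ 1.386
RHS = ln(1) + ln(4) = ln(4) ≈ 1.386

LHS = RHS, so the equation holds at this point.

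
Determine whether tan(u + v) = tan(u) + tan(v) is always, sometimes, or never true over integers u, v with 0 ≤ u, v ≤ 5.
Sometimes true

It holds at (u, v) = (0, 5) (both sides equal tan(5) ≈ -3.381), but fails at (u, v) = (5, 1) (LHS = tan(6) ≈ -0.291, RHS = tan(5) + tan(1) ≈ -1.823).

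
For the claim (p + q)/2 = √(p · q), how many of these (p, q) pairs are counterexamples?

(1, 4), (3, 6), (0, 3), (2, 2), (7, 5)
Testing each pair:
(1, 4): LHS = 5/2, RHS = 2 → counterexample
(3, 6): LHS = 9/2, RHS = 3·√(2) ≈ 4.243 → counterexample
(0, 3): LHS = 3/2, RHS = 0 → counterexample
(2, 2): LHS = 2, RHS = 2 → satisfies claim
(7, 5): LHS = 6, RHS = √(35) ≈ 5.916 → counterexample

That makes 4 counterexamples.

Answer: 4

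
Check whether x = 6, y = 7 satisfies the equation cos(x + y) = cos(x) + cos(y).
Fails

Substituting x = 6, y = 7:

LHS = cos(6 + 7) = cos(13) ≈ 0.9074
RHS = cos(6) + cos(7) ≈ 1.714

LHS ≠ RHS, so the equation does not hold at this point.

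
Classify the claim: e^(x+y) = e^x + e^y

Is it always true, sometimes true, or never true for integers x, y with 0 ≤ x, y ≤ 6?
Never true

The claim fails for every pair in the range. For instance at (x, y) = (5, 4): LHS = e^9 ≈ 8103, RHS = e^4 + e^5 ≈ 203.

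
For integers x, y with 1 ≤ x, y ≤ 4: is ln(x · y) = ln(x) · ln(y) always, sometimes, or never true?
It holds at (x, y) = (1, 1) (both sides equal 0), but fails at (x, y) = (4, 3) (LHS = ln(12) ≈ 2.485, RHS = ln(3)·ln(4) ≈ 1.523).

Answer: Sometimes true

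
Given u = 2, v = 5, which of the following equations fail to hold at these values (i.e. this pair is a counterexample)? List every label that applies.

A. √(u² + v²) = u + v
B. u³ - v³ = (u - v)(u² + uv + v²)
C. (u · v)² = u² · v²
Evaluating each claim at the given values:
A. LHS = √(29) ≈ 5.385, RHS = 7 → fails here (LHS ≠ RHS)
B. LHS = -117, RHS = -117 → holds here (LHS = RHS)
C. LHS = 100, RHS = 100 → holds here (LHS = RHS)

Answer: A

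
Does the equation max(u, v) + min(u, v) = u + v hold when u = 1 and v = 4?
Substituting u = 1, v = 4:

LHS = max(1, 4) + min(1, 4) = 5
RHS = 1 + 4 = 5

LHS = RHS, so the equation holds at this point.

Answer: Holds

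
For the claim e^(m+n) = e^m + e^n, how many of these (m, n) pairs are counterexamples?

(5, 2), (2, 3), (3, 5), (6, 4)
Testing each pair:
(5, 2): LHS = e^7 ≈ 1097, RHS = e^2 + e^5 ≈ 155.8 → counterexample
(2, 3): LHS = e^5 ≈ 148.4, RHS = e^2 + e^3 ≈ 27.47 → counterexample
(3, 5): LHS = e^8 ≈ 2981, RHS = e^3 + e^5 ≈ 168.5 → counterexample
(6, 4): LHS = e^10 ≈ 22026.5, RHS = e^4 + e^6 ≈ 458 → counterexample

That makes 4 counterexamples.

Answer: 4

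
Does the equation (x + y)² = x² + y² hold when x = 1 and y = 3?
Substituting x = 1, y = 3:

LHS = (1 + 3)² = 16
RHS = 1² + 3² = 10

LHS ≠ RHS, so the equation does not hold at this point.

Answer: Fails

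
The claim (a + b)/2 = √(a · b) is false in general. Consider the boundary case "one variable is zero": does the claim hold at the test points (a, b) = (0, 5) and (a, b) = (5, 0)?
No, fails at both test points

At (0, 5): LHS = 5/2 ≠ RHS = 0
At (5, 0): LHS = 5/2 ≠ RHS = 0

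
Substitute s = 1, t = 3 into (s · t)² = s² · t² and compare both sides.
LHS = (1 · 3)² = 9
RHS = 1² · 3² = 9

LHS = RHS: the two sides agree.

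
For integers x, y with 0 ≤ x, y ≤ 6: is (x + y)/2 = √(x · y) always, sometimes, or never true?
Sometimes true

It holds at (x, y) = (0, 0) (both sides equal 0), but fails at (x, y) = (3, 1) (LHS = 2, RHS = √(3) ≈ 1.732).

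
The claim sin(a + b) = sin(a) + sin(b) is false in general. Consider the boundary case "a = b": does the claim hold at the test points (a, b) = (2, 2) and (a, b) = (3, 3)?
No, fails at both test points

At (2, 2): LHS = sin(4) ≈ -0.7568 ≠ RHS = 2·sin(2) ≈ 1.819
At (3, 3): LHS = sin(6) ≈ -0.2794 ≠ RHS = 2·sin(3) ≈ 0.2822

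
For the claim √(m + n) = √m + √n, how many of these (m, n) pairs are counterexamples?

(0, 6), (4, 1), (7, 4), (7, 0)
2

Testing each pair:
(0, 6): LHS = √(6) ≈ 2.449, RHS = √(6) ≈ 2.449 → satisfies claim
(4, 1): LHS = √(5) ≈ 2.236, RHS = 3 → counterexample
(7, 4): LHS = √(11) ≈ 3.317, RHS = 2 + √(7) ≈ 4.646 → counterexample
(7, 0): LHS = √(7) ≈ 2.646, RHS = √(7) ≈ 2.646 → satisfies claim

That makes 2 counterexamples.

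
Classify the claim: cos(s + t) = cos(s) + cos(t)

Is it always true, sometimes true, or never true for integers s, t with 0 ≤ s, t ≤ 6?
Never true

The claim fails for every pair in the range. For instance at (s, t) = (0, 3): LHS = cos(3) ≈ -0.99, RHS = cos(3) + 1 ≈ 0.01001.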